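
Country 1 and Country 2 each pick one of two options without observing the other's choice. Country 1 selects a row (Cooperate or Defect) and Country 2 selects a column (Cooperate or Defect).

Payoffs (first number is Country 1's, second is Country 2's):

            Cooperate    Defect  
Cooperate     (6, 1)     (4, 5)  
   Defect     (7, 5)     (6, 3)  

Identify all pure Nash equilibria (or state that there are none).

(Defect, Cooperate)

(Cooperate, Cooperate): Country 1 prefers Defect (7 > 6); Country 2 prefers Defect (5 > 1) — not an equilibrium.
(Cooperate, Defect): Country 1 prefers Defect (6 > 4) — not an equilibrium.
(Defect, Cooperate): Country 1 gets 7 ≥ 6 from Cooperate, and Country 2 gets 5 ≥ 3 from Defect — Nash equilibrium.
(Defect, Defect): Country 2 prefers Cooperate (5 > 3) — not an equilibrium.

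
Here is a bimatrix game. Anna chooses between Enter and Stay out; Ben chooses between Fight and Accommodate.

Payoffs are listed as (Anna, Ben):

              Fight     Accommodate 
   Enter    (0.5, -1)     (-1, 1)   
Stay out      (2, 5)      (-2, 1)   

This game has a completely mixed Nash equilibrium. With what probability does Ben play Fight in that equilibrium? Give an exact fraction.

2/5

Let c be the probability that Ben plays Fight. In a completely mixed equilibrium, Anna must be indifferent between Enter and Stay out.
Anna's expected payoff from Enter is 0.5c − (1−c); from Stay out it is 2c − 2(1−c).
Setting these equal: 1.5c − 1 = 4c − 2, so c = 2/5.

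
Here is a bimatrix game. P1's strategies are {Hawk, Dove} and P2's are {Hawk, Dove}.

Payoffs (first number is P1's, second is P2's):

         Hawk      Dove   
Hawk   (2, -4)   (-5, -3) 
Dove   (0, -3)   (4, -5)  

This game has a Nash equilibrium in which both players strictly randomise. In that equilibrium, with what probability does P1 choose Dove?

1/3

Let r be the probability that P1 plays Hawk. In a completely mixed equilibrium, P2 must be indifferent between Hawk and Dove.
P2's expected payoff from Hawk is −4r − 3(1−r); from Dove it is −3r − 5(1−r).
Setting these equal: −r − 3 = 2r − 5, so r = 2/3.
Therefore P1 plays Dove with probability 1 − 2/3 = 1/3.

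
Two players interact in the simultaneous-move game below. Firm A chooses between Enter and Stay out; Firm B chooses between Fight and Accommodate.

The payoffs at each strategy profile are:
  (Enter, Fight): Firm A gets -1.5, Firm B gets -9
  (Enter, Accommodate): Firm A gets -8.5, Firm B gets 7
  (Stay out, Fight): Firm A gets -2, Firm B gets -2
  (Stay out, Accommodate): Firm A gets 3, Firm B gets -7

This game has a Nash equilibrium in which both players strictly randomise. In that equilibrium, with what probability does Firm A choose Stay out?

Let p be the probability that Firm A plays Enter. In a completely mixed equilibrium, Firm B must be indifferent between Fight and Accommodate.
Firm B's expected payoff from Fight is −9p − 2(1−p); from Accommodate it is 7p − 7(1−p).
Setting these equal: −7p − 2 = 14p − 7, so p = 5/21.
Therefore Firm A plays Stay out with probability 1 − 5/21 = 16/21.

16/21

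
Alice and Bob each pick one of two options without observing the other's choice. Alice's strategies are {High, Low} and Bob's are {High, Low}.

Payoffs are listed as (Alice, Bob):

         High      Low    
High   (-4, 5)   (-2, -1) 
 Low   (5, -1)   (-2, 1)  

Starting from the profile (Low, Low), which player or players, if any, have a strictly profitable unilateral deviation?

Alice at (Low, Low) earns -2; deviating to High yields -2 — not better.
Bob earns 1; deviating to High yields -1 — not better.
Neither player can strictly improve; the profile is a Nash equilibrium.

Neither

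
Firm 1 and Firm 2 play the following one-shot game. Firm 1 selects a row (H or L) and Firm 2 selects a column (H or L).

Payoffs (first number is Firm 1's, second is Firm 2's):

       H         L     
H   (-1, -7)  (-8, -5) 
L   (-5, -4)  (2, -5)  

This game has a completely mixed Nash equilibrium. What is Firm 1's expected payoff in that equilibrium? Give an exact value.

-3

First find y, the probability Firm 2 plays H, from Firm 1's indifference between H and L: −y − 8(1−y) = −5y + 2(1−y), giving y = 5/7.
Since Firm 1 is indifferent in equilibrium, Firm 1's expected payoff equals the payoff from either row against (5/7, 2/7). Using H: −(5/7) − 8(2/7) = -3.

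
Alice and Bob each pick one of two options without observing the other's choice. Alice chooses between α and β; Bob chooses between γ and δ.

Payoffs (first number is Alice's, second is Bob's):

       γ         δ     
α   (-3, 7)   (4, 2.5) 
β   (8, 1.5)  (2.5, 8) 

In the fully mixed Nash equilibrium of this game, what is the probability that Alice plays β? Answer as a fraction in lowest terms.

Let p be the probability that Alice plays α. In a completely mixed equilibrium, Bob must be indifferent between γ and δ.
Bob's expected payoff from γ is 7p + 1.5(1−p); from δ it is 2.5p + 8(1−p).
Setting these equal: 5.5p + 1.5 = −5.5p + 8, so p = 13/22.
Therefore Alice plays β with probability 1 − 13/22 = 9/22.

9/22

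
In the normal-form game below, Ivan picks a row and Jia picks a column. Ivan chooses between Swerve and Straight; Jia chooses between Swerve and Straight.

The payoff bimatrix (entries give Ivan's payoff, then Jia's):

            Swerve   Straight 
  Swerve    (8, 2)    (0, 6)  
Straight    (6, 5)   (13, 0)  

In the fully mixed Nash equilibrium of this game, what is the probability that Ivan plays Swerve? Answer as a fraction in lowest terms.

5/9

Let p be the probability that Ivan plays Swerve. In a completely mixed equilibrium, Jia must be indifferent between Swerve and Straight.
Jia's expected payoff from Swerve is 2p + 5(1−p); from Straight it is 6p.
Setting these equal: −3p + 5 = 6p, so p = 5/9.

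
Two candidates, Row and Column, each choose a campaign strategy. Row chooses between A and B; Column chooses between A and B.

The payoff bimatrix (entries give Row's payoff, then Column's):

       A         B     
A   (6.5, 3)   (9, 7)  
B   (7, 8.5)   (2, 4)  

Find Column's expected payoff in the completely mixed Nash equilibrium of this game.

95/17

First find p, the probability Row plays A, from Column's indifference between A and B: 3p + 8.5(1−p) = 7p + 4(1−p), giving p = 9/17.
Since Column is indifferent in equilibrium, Column's expected payoff equals the payoff from either column against (9/17, 8/17). Using A: 3(9/17) + 8.5(8/17) = 95/17.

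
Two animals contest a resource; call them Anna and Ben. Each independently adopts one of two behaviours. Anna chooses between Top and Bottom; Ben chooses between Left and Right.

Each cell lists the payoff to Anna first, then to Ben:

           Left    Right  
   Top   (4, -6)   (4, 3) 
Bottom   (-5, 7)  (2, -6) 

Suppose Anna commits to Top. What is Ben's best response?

Right

Against Top, Ben earns -6 from Left and 3 from Right.
So Right is the best response.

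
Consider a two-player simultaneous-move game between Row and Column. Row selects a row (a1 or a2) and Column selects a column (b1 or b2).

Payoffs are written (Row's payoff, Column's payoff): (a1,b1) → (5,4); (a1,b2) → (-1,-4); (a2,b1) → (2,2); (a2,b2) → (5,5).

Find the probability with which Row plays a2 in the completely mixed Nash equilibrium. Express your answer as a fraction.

Let x be the probability that Row plays a1. In a completely mixed equilibrium, Column must be indifferent between b1 and b2.
Column's expected payoff from b1 is 4x + 2(1−x); from b2 it is −4x + 5(1−x).
Setting these equal: 2x + 2 = −9x + 5, so x = 3/11.
Therefore Row plays a2 with probability 1 − 3/11 = 8/11.

8/11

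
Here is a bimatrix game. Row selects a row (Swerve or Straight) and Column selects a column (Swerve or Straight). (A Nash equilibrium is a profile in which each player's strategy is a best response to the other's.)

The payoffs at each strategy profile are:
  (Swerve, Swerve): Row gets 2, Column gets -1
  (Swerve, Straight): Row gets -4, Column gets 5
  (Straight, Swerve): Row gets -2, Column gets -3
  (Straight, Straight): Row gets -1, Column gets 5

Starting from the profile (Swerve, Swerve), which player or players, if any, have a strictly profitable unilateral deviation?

Row at (Swerve, Swerve) earns 2; deviating to Straight yields -2 — not better.
Column earns -1; deviating to Straight yields 5 — a strict improvement.
Only Column has a strictly profitable deviation.

Column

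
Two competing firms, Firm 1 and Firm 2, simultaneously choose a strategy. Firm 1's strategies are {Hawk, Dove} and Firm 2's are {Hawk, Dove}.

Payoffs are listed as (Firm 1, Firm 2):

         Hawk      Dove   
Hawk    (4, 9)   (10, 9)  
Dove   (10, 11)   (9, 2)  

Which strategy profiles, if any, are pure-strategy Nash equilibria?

(Hawk, Dove) and (Dove, Hawk)

(Hawk, Hawk): Firm 1 prefers Dove (10 > 4) — not an equilibrium.
(Hawk, Dove): Firm 1 gets 10 ≥ 9 from Dove, and Firm 2 gets 9 ≥ 9 from Hawk — Nash equilibrium.
(Dove, Hawk): Firm 1 gets 10 ≥ 4 from Hawk, and Firm 2 gets 11 ≥ 2 from Dove — Nash equilibrium.
(Dove, Dove): Firm 1 prefers Hawk (10 > 9); Firm 2 prefers Hawk (11 > 2) — not an equilibrium.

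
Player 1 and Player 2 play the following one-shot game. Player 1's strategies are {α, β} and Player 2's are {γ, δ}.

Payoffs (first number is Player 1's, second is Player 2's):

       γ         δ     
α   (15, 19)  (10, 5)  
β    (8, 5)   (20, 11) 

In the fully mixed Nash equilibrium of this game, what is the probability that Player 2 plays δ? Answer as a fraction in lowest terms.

Let c be the probability that Player 2 plays γ. In a completely mixed equilibrium, Player 1 must be indifferent between α and β.
Player 1's expected payoff from α is 15c + 10(1−c); from β it is 8c + 20(1−c).
Setting these equal: 5c + 10 = −12c + 20, so c = 10/17.
Therefore Player 2 plays δ with probability 1 − 10/17 = 7/17.

7/17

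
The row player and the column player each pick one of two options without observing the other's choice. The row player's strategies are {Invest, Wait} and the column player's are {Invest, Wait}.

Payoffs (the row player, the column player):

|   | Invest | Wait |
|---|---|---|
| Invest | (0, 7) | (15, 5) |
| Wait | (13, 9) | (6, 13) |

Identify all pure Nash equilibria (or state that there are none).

(Invest, Invest): the row player prefers Wait (13 > 0) — not an equilibrium.
(Invest, Wait): the column player prefers Invest (7 > 5) — not an equilibrium.
(Wait, Invest): the column player prefers Wait (13 > 9) — not an equilibrium.
(Wait, Wait): the row player prefers Invest (15 > 6) — not an equilibrium.

none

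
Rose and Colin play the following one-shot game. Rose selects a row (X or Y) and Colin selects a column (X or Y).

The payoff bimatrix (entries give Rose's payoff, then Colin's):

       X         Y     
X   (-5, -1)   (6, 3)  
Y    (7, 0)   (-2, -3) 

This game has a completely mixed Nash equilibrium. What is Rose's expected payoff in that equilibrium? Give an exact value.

8/5

First find q, the probability Colin plays X, from Rose's indifference between X and Y: −5q + 6(1−q) = 7q − 2(1−q), giving q = 2/5.
Since Rose is indifferent in equilibrium, Rose's expected payoff equals the payoff from either row against (2/5, 3/5). Using X: −5(2/5) + 6(3/5) = 8/5.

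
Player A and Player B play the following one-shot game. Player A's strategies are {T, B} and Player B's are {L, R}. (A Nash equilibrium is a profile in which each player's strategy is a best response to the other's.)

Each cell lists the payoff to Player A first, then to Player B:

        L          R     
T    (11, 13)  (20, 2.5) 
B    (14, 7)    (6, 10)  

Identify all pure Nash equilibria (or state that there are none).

(T, L): Player A prefers B (14 > 11) — not an equilibrium.
(T, R): Player B prefers L (13 > 2.5) — not an equilibrium.
(B, L): Player B prefers R (10 > 7) — not an equilibrium.
(B, R): Player A prefers T (20 > 6) — not an equilibrium.

none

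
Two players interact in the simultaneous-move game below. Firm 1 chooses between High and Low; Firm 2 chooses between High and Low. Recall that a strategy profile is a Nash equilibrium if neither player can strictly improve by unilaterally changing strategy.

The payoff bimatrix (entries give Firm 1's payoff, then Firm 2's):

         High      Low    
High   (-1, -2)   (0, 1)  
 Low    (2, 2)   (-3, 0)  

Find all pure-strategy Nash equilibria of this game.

(High, High): Firm 1 prefers Low (2 > -1); Firm 2 prefers Low (1 > -2) — not an equilibrium.
(High, Low): Firm 1 gets 0 ≥ -3 from Low, and Firm 2 gets 1 ≥ -2 from High — Nash equilibrium.
(Low, High): Firm 1 gets 2 ≥ -1 from High, and Firm 2 gets 2 ≥ 0 from Low — Nash equilibrium.
(Low, Low): Firm 1 prefers High (0 > -3); Firm 2 prefers High (2 > 0) — not an equilibrium.

(High, Low) and (Low, High)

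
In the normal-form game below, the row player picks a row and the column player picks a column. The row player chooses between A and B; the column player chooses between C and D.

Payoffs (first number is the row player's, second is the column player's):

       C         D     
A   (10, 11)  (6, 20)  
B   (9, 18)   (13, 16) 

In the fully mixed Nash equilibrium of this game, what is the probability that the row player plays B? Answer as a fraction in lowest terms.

Let p be the probability that the row player plays A. In a completely mixed equilibrium, the column player must be indifferent between C and D.
The column player's expected payoff from C is 11p + 18(1−p); from D it is 20p + 16(1−p).
Setting these equal: −7p + 18 = 4p + 16, so p = 2/11.
Therefore the row player plays B with probability 1 − 2/11 = 9/11.

9/11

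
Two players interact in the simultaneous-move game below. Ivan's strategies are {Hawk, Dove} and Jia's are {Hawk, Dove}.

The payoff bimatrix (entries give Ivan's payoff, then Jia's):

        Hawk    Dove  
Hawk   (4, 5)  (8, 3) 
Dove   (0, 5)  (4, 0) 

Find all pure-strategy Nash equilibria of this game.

(Hawk, Hawk)

(Hawk, Hawk): Ivan gets 4 ≥ 0 from Dove, and Jia gets 5 ≥ 3 from Dove — Nash equilibrium.
(Hawk, Dove): Jia prefers Hawk (5 > 3) — not an equilibrium.
(Dove, Hawk): Ivan prefers Hawk (4 > 0) — not an equilibrium.
(Dove, Dove): Ivan prefers Hawk (8 > 4); Jia prefers Hawk (5 > 0) — not an equilibrium.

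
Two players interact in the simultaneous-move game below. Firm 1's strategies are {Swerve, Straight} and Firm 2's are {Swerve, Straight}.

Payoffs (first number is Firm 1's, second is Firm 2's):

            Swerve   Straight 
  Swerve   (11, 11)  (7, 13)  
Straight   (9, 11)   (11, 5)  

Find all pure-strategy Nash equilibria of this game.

(Swerve, Swerve): Firm 2 prefers Straight (13 > 11) — not an equilibrium.
(Swerve, Straight): Firm 1 prefers Straight (11 > 7) — not an equilibrium.
(Straight, Swerve): Firm 1 prefers Swerve (11 > 9) — not an equilibrium.
(Straight, Straight): Firm 2 prefers Swerve (11 > 5) — not an equilibrium.

none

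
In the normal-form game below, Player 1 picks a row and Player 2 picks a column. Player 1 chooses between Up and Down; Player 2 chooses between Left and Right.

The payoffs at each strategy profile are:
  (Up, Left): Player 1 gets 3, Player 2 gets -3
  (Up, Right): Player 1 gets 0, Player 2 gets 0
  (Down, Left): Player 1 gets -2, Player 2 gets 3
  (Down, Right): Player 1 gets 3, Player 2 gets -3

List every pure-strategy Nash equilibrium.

none

(Up, Left): Player 2 prefers Right (0 > -3) — not an equilibrium.
(Up, Right): Player 1 prefers Down (3 > 0) — not an equilibrium.
(Down, Left): Player 1 prefers Up (3 > -2) — not an equilibrium.
(Down, Right): Player 2 prefers Left (3 > -3) — not an equilibrium.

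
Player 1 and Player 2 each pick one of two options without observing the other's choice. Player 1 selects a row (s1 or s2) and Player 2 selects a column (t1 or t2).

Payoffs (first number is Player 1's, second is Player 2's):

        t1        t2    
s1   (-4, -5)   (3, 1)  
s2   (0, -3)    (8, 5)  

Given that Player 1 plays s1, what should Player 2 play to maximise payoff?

Against s1, Player 2 earns -5 from t1 and 1 from t2.
So t2 is the best response.

t2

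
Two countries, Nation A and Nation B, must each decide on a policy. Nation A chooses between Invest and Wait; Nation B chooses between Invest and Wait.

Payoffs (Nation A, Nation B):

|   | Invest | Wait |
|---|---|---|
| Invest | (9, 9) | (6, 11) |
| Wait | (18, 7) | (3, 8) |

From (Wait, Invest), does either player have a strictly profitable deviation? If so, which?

Nation A at (Wait, Invest) earns 18; deviating to Invest yields 9 — not better.
Nation B earns 7; deviating to Wait yields 8 — a strict improvement.
Only Nation B has a strictly profitable deviation.

Nation B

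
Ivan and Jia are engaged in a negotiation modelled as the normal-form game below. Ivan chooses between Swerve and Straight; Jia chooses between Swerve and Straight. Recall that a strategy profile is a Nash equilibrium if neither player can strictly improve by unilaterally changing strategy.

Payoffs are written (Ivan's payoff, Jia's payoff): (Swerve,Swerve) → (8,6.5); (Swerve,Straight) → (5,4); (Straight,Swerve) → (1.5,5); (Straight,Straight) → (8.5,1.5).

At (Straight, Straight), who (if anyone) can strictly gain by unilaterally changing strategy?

Ivan at (Straight, Straight) earns 8.5; deviating to Swerve yields 5 — not better.
Jia earns 1.5; deviating to Swerve yields 5 — a strict improvement.
Only Jia has a strictly profitable deviation.

Jia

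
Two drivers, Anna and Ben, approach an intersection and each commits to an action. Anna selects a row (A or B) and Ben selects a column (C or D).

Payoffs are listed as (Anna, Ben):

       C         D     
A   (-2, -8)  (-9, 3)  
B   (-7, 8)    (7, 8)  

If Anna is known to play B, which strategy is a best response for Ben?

either — both C and D are best responses

Against B, Ben earns 8 from C and 8 from D.
So either strategy is a best response.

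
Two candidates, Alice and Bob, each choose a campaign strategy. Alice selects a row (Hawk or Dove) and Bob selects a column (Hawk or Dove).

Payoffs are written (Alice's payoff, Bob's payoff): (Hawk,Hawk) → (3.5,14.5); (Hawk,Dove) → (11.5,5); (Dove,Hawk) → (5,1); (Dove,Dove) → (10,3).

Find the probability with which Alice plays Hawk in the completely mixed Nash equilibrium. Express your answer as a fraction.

4/23

Let x be the probability that Alice plays Hawk. In a completely mixed equilibrium, Bob must be indifferent between Hawk and Dove.
Bob's expected payoff from Hawk is 14.5x + (1−x); from Dove it is 5x + 3(1−x).
Setting these equal: 13.5x + 1 = 2x + 3, so x = 4/23.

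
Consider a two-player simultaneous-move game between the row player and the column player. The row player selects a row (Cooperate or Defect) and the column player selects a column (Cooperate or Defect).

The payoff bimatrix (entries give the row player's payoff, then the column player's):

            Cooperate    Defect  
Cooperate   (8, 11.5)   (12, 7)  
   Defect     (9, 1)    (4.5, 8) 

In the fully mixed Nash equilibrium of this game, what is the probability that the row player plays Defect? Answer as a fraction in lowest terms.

Let x be the probability that the row player plays Cooperate. In a completely mixed equilibrium, the column player must be indifferent between Cooperate and Defect.
The column player's expected payoff from Cooperate is 11.5x + (1−x); from Defect it is 7x + 8(1−x).
Setting these equal: 10.5x + 1 = −x + 8, so x = 14/23.
Therefore the row player plays Defect with probability 1 − 14/23 = 9/23.

9/23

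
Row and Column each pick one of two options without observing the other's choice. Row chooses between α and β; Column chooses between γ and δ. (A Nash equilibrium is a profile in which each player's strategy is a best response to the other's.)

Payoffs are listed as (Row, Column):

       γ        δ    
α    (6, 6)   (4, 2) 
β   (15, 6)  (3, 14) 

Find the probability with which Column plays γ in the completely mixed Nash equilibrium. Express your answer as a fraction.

Let y be the probability that Column plays γ. In a completely mixed equilibrium, Row must be indifferent between α and β.
Row's expected payoff from α is 6y + 4(1−y); from β it is 15y + 3(1−y).
Setting these equal: 2y + 4 = 12y + 3, so y = 1/10.

1/10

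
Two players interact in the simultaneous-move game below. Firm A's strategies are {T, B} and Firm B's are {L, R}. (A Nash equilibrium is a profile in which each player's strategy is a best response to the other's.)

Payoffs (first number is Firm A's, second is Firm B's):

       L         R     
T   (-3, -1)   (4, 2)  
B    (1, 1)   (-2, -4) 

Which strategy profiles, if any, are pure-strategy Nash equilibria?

(T, R) and (B, L)

(T, L): Firm A prefers B (1 > -3); Firm B prefers R (2 > -1) — not an equilibrium.
(T, R): Firm A gets 4 ≥ -2 from B, and Firm B gets 2 ≥ -1 from L — Nash equilibrium.
(B, L): Firm A gets 1 ≥ -3 from T, and Firm B gets 1 ≥ -4 from R — Nash equilibrium.
(B, R): Firm A prefers T (4 > -2); Firm B prefers L (1 > -4) — not an equilibrium.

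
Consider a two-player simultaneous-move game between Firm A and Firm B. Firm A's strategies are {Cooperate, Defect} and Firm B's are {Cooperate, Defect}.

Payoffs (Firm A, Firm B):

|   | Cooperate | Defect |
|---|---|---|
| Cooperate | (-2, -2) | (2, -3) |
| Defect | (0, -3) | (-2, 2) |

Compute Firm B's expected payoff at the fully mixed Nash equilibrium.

-13/6

First find x, the probability Firm A plays Cooperate, from Firm B's indifference between Cooperate and Defect: −2x − 3(1−x) = −3x + 2(1−x), giving x = 5/6.
Since Firm B is indifferent in equilibrium, Firm B's expected payoff equals the payoff from either column against (5/6, 1/6). Using Cooperate: −2(5/6) − 3(1/6) = -13/6.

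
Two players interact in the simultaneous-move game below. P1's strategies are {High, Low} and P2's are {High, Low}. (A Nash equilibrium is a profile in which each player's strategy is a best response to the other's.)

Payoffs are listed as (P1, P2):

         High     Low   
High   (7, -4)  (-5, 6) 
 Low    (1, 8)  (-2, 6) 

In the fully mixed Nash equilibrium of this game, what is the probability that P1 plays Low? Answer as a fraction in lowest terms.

5/6

Let p be the probability that P1 plays High. In a completely mixed equilibrium, P2 must be indifferent between High and Low.
P2's expected payoff from High is −4p + 8(1−p); from Low it is 6p + 6(1−p).
Setting these equal: −12p + 8 = 6, so p = 1/6.
Therefore P1 plays Low with probability 1 − 1/6 = 5/6.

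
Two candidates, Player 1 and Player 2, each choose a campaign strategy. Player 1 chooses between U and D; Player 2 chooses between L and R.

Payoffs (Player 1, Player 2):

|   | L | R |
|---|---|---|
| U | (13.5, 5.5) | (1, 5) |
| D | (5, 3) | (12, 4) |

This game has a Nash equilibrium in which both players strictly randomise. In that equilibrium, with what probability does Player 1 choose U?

Let r be the probability that Player 1 plays U. In a completely mixed equilibrium, Player 2 must be indifferent between L and R.
Player 2's expected payoff from L is 5.5r + 3(1−r); from R it is 5r + 4(1−r).
Setting these equal: 2.5r + 3 = r + 4, so r = 2/3.

2/3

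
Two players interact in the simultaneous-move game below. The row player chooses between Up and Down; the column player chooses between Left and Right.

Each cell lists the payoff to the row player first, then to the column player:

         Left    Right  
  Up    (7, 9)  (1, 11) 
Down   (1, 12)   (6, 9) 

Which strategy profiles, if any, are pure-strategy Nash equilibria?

(Up, Left): the column player prefers Right (11 > 9) — not an equilibrium.
(Up, Right): the row player prefers Down (6 > 1) — not an equilibrium.
(Down, Left): the row player prefers Up (7 > 1) — not an equilibrium.
(Down, Right): the column player prefers Left (12 > 9) — not an equilibrium.

none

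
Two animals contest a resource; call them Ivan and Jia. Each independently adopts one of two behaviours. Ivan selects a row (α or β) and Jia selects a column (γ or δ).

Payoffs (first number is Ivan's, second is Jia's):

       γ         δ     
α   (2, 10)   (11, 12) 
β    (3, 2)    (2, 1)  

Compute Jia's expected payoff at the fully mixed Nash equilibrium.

First find x, the probability Ivan plays α, from Jia's indifference between γ and δ: 10x + 2(1−x) = 12x + (1−x), giving x = 1/3.
Since Jia is indifferent in equilibrium, Jia's expected payoff equals the payoff from either column against (1/3, 2/3). Using γ: 10(1/3) + 2(2/3) = 14/3.

14/3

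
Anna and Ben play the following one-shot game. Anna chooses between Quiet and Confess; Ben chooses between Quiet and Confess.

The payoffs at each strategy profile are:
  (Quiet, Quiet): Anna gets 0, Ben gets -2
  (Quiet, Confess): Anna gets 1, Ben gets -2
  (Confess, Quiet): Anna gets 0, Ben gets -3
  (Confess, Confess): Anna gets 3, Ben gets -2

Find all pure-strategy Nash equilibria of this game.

(Quiet, Quiet): Anna gets 0 ≥ 0 from Confess, and Ben gets -2 ≥ -2 from Confess — Nash equilibrium.
(Quiet, Confess): Anna prefers Confess (3 > 1) — not an equilibrium.
(Confess, Quiet): Ben prefers Confess (-2 > -3) — not an equilibrium.
(Confess, Confess): Anna gets 3 ≥ 1 from Quiet, and Ben gets -2 ≥ -3 from Quiet — Nash equilibrium.

(Quiet, Quiet) and (Confess, Confess)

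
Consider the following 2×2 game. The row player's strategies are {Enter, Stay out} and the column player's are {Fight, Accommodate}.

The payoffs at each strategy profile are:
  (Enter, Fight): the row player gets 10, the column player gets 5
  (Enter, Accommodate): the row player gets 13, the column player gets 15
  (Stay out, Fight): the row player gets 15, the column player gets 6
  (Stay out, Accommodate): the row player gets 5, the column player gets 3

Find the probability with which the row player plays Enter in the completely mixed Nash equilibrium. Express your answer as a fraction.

Let r be the probability that the row player plays Enter. In a completely mixed equilibrium, the column player must be indifferent between Fight and Accommodate.
The column player's expected payoff from Fight is 5r + 6(1−r); from Accommodate it is 15r + 3(1−r).
Setting these equal: −r + 6 = 12r + 3, so r = 3/13.

3/13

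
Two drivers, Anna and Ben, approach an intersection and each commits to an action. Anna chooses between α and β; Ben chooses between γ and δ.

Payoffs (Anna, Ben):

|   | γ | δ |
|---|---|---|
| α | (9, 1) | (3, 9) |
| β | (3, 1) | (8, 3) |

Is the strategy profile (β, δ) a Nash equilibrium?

Yes

At (β, δ), Anna earns 8; switching to α would give 3, so Anna has no profitable deviation.
Ben earns 3; switching to γ would give 1, so Ben has no profitable deviation.
Neither player can gain by a unilateral deviation, so this profile is a Nash equilibrium.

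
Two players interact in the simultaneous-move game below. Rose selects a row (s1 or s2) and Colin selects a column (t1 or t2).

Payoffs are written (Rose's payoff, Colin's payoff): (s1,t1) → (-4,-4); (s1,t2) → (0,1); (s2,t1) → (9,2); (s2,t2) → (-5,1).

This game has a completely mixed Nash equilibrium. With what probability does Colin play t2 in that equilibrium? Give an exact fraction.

13/18

Let y be the probability that Colin plays t1. In a completely mixed equilibrium, Rose must be indifferent between s1 and s2.
Rose's expected payoff from s1 is −4y; from s2 it is 9y − 5(1−y).
Setting these equal: −4y = 14y − 5, so y = 5/18.
Therefore Colin plays t2 with probability 1 − 5/18 = 13/18.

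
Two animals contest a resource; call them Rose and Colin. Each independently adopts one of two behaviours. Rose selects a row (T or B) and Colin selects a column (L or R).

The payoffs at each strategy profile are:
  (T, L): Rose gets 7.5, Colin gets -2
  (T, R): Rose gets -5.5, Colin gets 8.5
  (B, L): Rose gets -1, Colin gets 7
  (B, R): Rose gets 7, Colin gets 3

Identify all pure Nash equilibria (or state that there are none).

none

(T, L): Colin prefers R (8.5 > -2) — not an equilibrium.
(T, R): Rose prefers B (7 > -5.5) — not an equilibrium.
(B, L): Rose prefers T (7.5 > -1) — not an equilibrium.
(B, R): Colin prefers L (7 > 3) — not an equilibrium.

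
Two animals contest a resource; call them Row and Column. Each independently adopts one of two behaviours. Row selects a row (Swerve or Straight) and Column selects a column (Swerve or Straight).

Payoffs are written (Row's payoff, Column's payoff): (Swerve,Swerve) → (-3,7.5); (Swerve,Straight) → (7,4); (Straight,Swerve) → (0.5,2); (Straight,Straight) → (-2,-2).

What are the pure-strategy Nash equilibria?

(Straight, Swerve)

(Swerve, Swerve): Row prefers Straight (0.5 > -3) — not an equilibrium.
(Swerve, Straight): Column prefers Swerve (7.5 > 4) — not an equilibrium.
(Straight, Swerve): Row gets 0.5 ≥ -3 from Swerve, and Column gets 2 ≥ -2 from Straight — Nash equilibrium.
(Straight, Straight): Row prefers Swerve (7 > -2); Column prefers Swerve (2 > -2) — not an equilibrium.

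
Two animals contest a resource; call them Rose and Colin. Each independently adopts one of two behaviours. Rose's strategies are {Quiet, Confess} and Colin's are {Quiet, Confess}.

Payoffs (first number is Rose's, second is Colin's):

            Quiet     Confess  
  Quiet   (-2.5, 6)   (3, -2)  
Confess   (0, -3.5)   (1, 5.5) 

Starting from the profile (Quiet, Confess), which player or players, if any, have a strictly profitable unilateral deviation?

Colin

Rose at (Quiet, Confess) earns 3; deviating to Confess yields 1 — not better.
Colin earns -2; deviating to Quiet yields 6 — a strict improvement.
Only Colin has a strictly profitable deviation.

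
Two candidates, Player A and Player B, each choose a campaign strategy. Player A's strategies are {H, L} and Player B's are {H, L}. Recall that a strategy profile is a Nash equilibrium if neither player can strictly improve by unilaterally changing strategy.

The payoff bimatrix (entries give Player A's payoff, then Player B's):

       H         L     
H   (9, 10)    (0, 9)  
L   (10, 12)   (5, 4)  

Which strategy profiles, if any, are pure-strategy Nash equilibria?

(L, H)

(H, H): Player A prefers L (10 > 9) — not an equilibrium.
(H, L): Player A prefers L (5 > 0); Player B prefers H (10 > 9) — not an equilibrium.
(L, H): Player A gets 10 ≥ 9 from H, and Player B gets 12 ≥ 4 from L — Nash equilibrium.
(L, L): Player B prefers H (12 > 4) — not an equilibrium.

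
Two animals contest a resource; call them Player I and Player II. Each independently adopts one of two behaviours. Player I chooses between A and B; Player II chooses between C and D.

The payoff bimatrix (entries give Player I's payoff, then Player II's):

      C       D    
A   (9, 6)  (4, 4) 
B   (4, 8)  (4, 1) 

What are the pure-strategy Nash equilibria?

(A, C): Player I gets 9 ≥ 4 from B, and Player II gets 6 ≥ 4 from D — Nash equilibrium.
(A, D): Player II prefers C (6 > 4) — not an equilibrium.
(B, C): Player I prefers A (9 > 4) — not an equilibrium.
(B, D): Player II prefers C (8 > 1) — not an equilibrium.

(A, C)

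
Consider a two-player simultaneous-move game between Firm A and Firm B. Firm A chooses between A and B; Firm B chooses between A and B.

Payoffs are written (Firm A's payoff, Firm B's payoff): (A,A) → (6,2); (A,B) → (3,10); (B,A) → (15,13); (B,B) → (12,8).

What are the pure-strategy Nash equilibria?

(B, A)

(A, A): Firm A prefers B (15 > 6); Firm B prefers B (10 > 2) — not an equilibrium.
(A, B): Firm A prefers B (12 > 3) — not an equilibrium.
(B, A): Firm A gets 15 ≥ 6 from A, and Firm B gets 13 ≥ 8 from B — Nash equilibrium.
(B, B): Firm B prefers A (13 > 8) — not an equilibrium.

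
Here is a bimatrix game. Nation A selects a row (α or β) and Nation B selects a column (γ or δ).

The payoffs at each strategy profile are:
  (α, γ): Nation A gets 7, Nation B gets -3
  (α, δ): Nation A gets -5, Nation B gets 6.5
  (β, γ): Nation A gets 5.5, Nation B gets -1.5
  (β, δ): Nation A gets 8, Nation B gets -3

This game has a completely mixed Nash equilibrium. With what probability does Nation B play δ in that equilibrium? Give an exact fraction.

Let y be the probability that Nation B plays γ. In a completely mixed equilibrium, Nation A must be indifferent between α and β.
Nation A's expected payoff from α is 7y − 5(1−y); from β it is 5.5y + 8(1−y).
Setting these equal: 12y − 5 = −2.5y + 8, so y = 26/29.
Therefore Nation B plays δ with probability 1 − 26/29 = 3/29.

3/29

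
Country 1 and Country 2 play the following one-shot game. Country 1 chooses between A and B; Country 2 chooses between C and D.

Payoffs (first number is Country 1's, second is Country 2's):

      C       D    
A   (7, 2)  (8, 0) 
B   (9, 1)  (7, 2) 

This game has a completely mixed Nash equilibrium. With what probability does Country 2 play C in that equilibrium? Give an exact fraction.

Let c be the probability that Country 2 plays C. In a completely mixed equilibrium, Country 1 must be indifferent between A and B.
Country 1's expected payoff from A is 7c + 8(1−c); from B it is 9c + 7(1−c).
Setting these equal: −c + 8 = 2c + 7, so c = 1/3.

1/3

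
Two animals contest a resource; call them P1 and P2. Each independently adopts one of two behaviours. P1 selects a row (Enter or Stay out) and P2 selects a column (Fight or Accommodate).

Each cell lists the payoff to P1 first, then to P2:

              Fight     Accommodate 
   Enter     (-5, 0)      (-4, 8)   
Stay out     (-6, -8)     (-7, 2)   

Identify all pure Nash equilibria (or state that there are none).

(Enter, Fight): P2 prefers Accommodate (8 > 0) — not an equilibrium.
(Enter, Accommodate): P1 gets -4 ≥ -7 from Stay out, and P2 gets 8 ≥ 0 from Fight — Nash equilibrium.
(Stay out, Fight): P1 prefers Enter (-5 > -6); P2 prefers Accommodate (2 > -8) — not an equilibrium.
(Stay out, Accommodate): P1 prefers Enter (-4 > -7) — not an equilibrium.

(Enter, Accommodate)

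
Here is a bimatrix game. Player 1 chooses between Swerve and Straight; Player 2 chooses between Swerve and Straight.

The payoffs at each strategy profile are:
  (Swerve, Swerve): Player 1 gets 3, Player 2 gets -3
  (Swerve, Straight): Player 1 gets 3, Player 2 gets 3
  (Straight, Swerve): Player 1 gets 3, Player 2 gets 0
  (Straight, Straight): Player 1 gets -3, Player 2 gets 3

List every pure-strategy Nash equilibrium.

(Swerve, Straight)

(Swerve, Swerve): Player 2 prefers Straight (3 > -3) — not an equilibrium.
(Swerve, Straight): Player 1 gets 3 ≥ -3 from Straight, and Player 2 gets 3 ≥ -3 from Swerve — Nash equilibrium.
(Straight, Swerve): Player 2 prefers Straight (3 > 0) — not an equilibrium.
(Straight, Straight): Player 1 prefers Swerve (3 > -3) — not an equilibrium.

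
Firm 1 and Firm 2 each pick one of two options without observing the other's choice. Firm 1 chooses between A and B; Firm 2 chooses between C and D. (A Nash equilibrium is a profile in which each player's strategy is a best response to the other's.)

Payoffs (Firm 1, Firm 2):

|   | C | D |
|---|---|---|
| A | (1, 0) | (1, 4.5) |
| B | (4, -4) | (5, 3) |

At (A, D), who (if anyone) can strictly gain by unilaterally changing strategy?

Firm 1

Firm 1 at (A, D) earns 1; deviating to B yields 5 — a strict improvement.
Firm 2 earns 4.5; deviating to C yields 0 — not better.
Only Firm 1 has a strictly profitable deviation.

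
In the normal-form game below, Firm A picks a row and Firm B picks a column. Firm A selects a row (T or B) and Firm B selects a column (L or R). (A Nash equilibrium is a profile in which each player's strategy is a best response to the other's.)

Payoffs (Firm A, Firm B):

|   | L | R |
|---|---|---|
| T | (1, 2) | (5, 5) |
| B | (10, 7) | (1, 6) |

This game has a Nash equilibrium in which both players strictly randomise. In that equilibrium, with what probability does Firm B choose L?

Let c be the probability that Firm B plays L. In a completely mixed equilibrium, Firm A must be indifferent between T and B.
Firm A's expected payoff from T is c + 5(1−c); from B it is 10c + (1−c).
Setting these equal: −4c + 5 = 9c + 1, so c = 4/13.

4/13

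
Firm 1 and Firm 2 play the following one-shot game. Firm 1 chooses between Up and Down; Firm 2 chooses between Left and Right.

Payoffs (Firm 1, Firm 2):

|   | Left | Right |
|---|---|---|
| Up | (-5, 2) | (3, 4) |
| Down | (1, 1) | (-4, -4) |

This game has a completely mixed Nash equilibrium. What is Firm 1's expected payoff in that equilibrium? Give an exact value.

-17/13

First find y, the probability Firm 2 plays Left, from Firm 1's indifference between Up and Down: −5y + 3(1−y) = y − 4(1−y), giving y = 7/13.
Since Firm 1 is indifferent in equilibrium, Firm 1's expected payoff equals the payoff from either row against (7/13, 6/13). Using Up: −5(7/13) + 3(6/13) = -17/13.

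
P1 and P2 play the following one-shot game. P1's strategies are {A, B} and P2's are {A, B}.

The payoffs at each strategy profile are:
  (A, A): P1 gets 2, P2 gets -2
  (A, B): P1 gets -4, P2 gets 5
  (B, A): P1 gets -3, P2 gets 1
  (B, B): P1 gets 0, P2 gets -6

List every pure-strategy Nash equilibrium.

none

(A, A): P2 prefers B (5 > -2) — not an equilibrium.
(A, B): P1 prefers B (0 > -4) — not an equilibrium.
(B, A): P1 prefers A (2 > -3) — not an equilibrium.
(B, B): P2 prefers A (1 > -6) — not an equilibrium.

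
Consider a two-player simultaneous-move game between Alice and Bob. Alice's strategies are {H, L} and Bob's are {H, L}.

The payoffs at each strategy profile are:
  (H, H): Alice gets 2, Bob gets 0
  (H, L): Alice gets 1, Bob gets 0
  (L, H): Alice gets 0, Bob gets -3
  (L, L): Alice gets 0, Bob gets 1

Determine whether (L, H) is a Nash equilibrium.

No

At (L, H), Alice earns 0; switching to H would give 2, so Alice would deviate.
Bob earns -3; switching to L would give 1, so Bob would deviate.
Since at least one player can profitably deviate, this is not a Nash equilibrium.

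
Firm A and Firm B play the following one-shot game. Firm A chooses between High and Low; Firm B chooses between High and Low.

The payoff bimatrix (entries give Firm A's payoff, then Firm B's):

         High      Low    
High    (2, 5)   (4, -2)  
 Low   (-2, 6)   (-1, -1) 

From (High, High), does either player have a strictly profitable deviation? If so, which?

Firm A at (High, High) earns 2; deviating to Low yields -2 — not better.
Firm B earns 5; deviating to Low yields -2 — not better.
Neither player can strictly improve; the profile is a Nash equilibrium.

Neither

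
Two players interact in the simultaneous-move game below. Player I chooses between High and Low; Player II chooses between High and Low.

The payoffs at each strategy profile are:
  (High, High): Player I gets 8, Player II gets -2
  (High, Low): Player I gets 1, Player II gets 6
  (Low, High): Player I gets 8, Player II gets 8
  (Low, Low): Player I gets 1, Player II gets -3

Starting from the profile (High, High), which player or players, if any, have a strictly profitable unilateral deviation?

Player I at (High, High) earns 8; deviating to Low yields 8 — not better.
Player II earns -2; deviating to Low yields 6 — a strict improvement.
Only Player II has a strictly profitable deviation.

Player II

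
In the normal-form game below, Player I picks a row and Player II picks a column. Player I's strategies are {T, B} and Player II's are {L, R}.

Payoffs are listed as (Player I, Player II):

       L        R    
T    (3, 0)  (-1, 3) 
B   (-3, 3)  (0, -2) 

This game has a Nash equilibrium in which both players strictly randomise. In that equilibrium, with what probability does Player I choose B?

Let x be the probability that Player I plays T. In a completely mixed equilibrium, Player II must be indifferent between L and R.
Player II's expected payoff from L is 3(1−x); from R it is 3x − 2(1−x).
Setting these equal: −3x + 3 = 5x − 2, so x = 5/8.
Therefore Player I plays B with probability 1 − 5/8 = 3/8.

3/8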